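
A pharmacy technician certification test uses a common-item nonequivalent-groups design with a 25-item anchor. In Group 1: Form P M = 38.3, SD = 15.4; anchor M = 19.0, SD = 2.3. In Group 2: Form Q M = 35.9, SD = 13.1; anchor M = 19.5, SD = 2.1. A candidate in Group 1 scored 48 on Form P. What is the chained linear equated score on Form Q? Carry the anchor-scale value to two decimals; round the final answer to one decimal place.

Form P → anchor (Group 1): v = (2.3/15.4)(48 − 38.3) + 19.0 = 20.45
anchor → Form Q (Group 2): y = (13.1/2.1)(20.45 − 19.5) + 35.9 = 41.8

41.8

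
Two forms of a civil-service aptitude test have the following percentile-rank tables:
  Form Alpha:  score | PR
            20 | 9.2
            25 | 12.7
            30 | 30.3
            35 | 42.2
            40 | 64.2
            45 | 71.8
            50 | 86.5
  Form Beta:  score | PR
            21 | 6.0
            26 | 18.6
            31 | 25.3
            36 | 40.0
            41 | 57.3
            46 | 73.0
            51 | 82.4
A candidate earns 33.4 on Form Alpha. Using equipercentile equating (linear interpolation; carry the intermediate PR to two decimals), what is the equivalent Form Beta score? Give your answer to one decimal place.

35.5

PR of 33.4 on Form Alpha: 30.3 + (33.4 − 30)/(35 − 30) × (42.2 − 30.3) = 38.39
On Form Beta, PR 38.39 falls between score 31 (PR 25.3) and 36 (PR 40.0).
Interpolate: 31 + (38.39 − 25.3)/(40.0 − 25.3) × (36 − 31) = 35.5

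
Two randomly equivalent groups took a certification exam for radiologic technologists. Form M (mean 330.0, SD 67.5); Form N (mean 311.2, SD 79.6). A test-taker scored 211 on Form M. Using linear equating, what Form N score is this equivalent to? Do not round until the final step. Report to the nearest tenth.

Linear equating: y = (SD_Y/SD_X)(x − M_X) + M_Y
y = (79.6/67.5)(211 − 330.0) + 311.2
y = 1.179259 × -119.0 + 311.2 = -140.3319 + 311.2 = 170.9

170.9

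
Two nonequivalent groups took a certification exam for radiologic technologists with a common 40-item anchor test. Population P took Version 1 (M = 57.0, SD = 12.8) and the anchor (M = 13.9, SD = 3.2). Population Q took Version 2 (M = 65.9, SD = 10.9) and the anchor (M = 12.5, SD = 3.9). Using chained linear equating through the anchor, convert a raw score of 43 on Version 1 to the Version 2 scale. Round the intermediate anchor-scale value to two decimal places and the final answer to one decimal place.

Version 1 → anchor (Population P): v = (3.2/12.8)(43 − 57.0) + 13.9 = 10.40
anchor → Version 2 (Population Q): y = (10.9/3.9)(10.40 − 12.5) + 65.9 = 60.0

60.0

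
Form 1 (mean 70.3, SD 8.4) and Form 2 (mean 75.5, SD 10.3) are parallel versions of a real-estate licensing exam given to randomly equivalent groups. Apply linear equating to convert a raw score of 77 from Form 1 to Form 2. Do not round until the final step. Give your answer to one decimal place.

Linear equating: y = (SD_Y/SD_X)(x − M_X) + M_Y
y = (10.3/8.4)(77 − 70.3) + 75.5
y = 1.226190 × 6.7 + 75.5 = 8.2155 + 75.5 = 83.7

83.7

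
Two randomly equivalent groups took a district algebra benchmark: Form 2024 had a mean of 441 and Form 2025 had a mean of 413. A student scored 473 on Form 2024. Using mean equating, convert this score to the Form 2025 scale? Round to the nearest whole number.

445

Mean equating: y = x + (M_Y − M_X) = 473 + (413 − 441) = 445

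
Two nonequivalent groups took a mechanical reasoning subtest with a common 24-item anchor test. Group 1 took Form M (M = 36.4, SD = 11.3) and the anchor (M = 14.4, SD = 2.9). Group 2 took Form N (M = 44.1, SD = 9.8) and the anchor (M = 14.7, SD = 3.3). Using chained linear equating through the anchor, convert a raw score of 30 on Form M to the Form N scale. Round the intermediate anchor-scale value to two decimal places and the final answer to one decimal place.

Form M → anchor (Group 1): v = (2.9/11.3)(30 − 36.4) + 14.4 = 12.76
anchor → Form N (Group 2): y = (9.8/3.3)(12.76 − 14.7) + 44.1 = 38.3

38.3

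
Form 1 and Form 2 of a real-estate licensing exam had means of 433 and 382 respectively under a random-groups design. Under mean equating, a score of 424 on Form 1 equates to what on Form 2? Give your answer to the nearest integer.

Mean equating: y = x + (M_Y − M_X) = 424 + (382 − 433) = 373

373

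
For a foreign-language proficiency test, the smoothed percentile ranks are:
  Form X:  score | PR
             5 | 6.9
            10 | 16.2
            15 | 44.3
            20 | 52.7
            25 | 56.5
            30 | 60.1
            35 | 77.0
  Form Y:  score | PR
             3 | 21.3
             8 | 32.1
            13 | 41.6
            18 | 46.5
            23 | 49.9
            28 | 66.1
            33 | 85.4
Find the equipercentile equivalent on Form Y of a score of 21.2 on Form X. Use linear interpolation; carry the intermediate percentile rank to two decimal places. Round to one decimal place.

24.1

PR of 21.2 on Form X: 52.7 + (21.2 − 20)/(25 − 20) × (56.5 − 52.7) = 53.61
On Form Y, PR 53.61 falls between score 23 (PR 49.9) and 28 (PR 66.1).
Interpolate: 23 + (53.61 − 49.9)/(66.1 − 49.9) × (28 − 23) = 24.1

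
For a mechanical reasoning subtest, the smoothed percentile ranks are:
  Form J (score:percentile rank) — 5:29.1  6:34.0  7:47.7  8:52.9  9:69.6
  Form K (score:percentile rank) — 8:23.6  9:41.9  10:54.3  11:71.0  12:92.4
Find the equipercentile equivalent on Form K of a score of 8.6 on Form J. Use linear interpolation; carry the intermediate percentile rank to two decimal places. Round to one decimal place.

10.5

PR of 8.6 on Form J: 52.9 + (8.6 − 8)/(9 − 8) × (69.6 − 52.9) = 62.92
On Form K, PR 62.92 falls between score 10 (PR 54.3) and 11 (PR 71.0).
Interpolate: 10 + (62.92 − 54.3)/(71.0 − 54.3) × (11 − 10) = 10.5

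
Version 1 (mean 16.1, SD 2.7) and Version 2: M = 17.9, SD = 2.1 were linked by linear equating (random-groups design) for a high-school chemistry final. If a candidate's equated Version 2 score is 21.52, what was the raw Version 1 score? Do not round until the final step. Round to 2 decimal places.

20.75

Invert y = (SD_Y/SD_X)(x − M_X) + M_Y:
x = (SD_X/SD_Y)(y − M_Y) + M_X = (2.7/2.1)(21.52 − 17.9) + 16.1
x = 1.285714 × 3.620 + 16.1 = 20.75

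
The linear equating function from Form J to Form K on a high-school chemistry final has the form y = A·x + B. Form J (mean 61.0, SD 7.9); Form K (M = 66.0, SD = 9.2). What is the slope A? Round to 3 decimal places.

A = SD_Y / SD_X = 9.2 / 7.9 = 1.165

1.165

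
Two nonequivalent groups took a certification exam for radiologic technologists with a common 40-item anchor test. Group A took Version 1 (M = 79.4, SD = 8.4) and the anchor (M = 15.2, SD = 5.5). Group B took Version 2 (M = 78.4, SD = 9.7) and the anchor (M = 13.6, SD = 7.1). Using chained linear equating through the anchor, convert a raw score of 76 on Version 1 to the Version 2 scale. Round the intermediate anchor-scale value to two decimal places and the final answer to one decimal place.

77.5

Version 1 → anchor (Group A): v = (5.5/8.4)(76 − 79.4) + 15.2 = 12.97
anchor → Version 2 (Group B): y = (9.7/7.1)(12.97 − 13.6) + 78.4 = 77.5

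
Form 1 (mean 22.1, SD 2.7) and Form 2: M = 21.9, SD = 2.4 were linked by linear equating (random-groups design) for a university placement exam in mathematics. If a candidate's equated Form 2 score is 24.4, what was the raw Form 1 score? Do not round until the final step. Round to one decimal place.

Invert y = (SD_Y/SD_X)(x − M_X) + M_Y:
x = (SD_X/SD_Y)(y − M_Y) + M_X = (2.7/2.4)(24.4 − 21.9) + 22.1
x = 1.125000 × 2.500 + 22.1 = 24.9

24.9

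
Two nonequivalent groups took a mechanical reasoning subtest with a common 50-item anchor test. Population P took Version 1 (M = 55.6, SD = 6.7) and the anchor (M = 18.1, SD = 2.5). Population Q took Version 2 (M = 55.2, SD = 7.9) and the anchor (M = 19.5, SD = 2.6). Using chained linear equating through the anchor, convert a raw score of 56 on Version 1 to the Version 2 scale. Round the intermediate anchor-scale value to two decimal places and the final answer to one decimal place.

Version 1 → anchor (Population P): v = (2.5/6.7)(56 − 55.6) + 18.1 = 18.25
anchor → Version 2 (Population Q): y = (7.9/2.6)(18.25 − 19.5) + 55.2 = 51.4

51.4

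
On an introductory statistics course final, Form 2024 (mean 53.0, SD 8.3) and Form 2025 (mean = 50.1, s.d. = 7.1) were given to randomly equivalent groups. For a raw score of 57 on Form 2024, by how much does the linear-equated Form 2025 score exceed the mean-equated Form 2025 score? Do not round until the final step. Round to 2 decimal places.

Mean-equated: 57 + (50.1 − 53.0) = 54.10
Linear-equated: (7.1/8.3)(57 − 53.0) + 50.1 = 53.522
Difference = 53.522 − 54.10 = -0.58

-0.58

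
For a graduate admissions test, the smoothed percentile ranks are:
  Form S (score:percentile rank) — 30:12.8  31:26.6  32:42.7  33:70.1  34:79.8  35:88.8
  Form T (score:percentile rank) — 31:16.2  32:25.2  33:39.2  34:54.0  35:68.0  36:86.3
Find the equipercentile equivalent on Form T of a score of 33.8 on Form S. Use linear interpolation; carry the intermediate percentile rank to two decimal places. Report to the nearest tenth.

PR of 33.8 on Form S: 70.1 + (33.8 − 33)/(34 − 33) × (79.8 − 70.1) = 77.86
On Form T, PR 77.86 falls between score 35 (PR 68.0) and 36 (PR 86.3).
Interpolate: 35 + (77.86 − 68.0)/(86.3 − 68.0) × (36 − 35) = 35.5

35.5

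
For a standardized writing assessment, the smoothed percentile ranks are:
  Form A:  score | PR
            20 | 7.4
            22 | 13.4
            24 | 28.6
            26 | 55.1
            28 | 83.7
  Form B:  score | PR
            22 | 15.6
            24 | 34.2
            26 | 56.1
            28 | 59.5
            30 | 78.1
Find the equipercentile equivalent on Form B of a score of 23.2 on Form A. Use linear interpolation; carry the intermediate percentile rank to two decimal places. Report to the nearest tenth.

22.7

PR of 23.2 on Form A: 13.4 + (23.2 − 22)/(24 − 22) × (28.6 − 13.4) = 22.52
On Form B, PR 22.52 falls between score 22 (PR 15.6) and 24 (PR 34.2).
Interpolate: 22 + (22.52 − 15.6)/(34.2 − 15.6) × (24 − 22) = 22.7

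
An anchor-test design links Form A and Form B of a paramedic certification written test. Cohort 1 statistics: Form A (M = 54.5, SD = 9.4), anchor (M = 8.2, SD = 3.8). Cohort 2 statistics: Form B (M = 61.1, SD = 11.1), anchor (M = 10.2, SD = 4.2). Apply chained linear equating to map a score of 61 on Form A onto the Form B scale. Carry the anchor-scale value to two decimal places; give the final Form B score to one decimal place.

Form A → anchor (Cohort 1): v = (3.8/9.4)(61 − 54.5) + 8.2 = 10.83
anchor → Form B (Cohort 2): y = (11.1/4.2)(10.83 − 10.2) + 61.1 = 62.8

62.8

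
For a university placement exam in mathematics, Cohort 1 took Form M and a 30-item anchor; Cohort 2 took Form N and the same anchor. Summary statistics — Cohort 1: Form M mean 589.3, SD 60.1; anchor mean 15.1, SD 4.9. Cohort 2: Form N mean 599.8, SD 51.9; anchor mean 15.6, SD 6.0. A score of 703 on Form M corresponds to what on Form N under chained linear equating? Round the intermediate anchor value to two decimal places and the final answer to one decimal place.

Form M → anchor (Cohort 1): v = (4.9/60.1)(703 − 589.3) + 15.1 = 24.37
anchor → Form N (Cohort 2): y = (51.9/6.0)(24.37 − 15.6) + 599.8 = 675.7

675.7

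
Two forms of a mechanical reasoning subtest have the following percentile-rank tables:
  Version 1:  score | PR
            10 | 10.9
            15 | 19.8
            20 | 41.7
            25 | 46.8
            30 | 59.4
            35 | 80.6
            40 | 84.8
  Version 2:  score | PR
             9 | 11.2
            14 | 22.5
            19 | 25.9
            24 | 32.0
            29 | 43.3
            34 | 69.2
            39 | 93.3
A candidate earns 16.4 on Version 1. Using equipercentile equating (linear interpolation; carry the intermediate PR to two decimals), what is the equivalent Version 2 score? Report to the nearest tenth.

19.0

PR of 16.4 on Version 1: 19.8 + (16.4 − 15)/(20 − 15) × (41.7 − 19.8) = 25.93
On Version 2, PR 25.93 falls between score 19 (PR 25.9) and 24 (PR 32.0).
Interpolate: 19 + (25.93 − 25.9)/(32.0 − 25.9) × (24 − 19) = 19.0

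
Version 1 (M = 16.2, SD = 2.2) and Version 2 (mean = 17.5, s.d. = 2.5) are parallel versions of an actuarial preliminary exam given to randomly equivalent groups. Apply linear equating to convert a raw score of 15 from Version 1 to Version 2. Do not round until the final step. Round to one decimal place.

16.1

Linear equating: y = (SD_Y/SD_X)(x − M_X) + M_Y
y = (2.5/2.2)(15 − 16.2) + 17.5
y = 1.136364 × -1.2 + 17.5 = -1.3636 + 17.5 = 16.1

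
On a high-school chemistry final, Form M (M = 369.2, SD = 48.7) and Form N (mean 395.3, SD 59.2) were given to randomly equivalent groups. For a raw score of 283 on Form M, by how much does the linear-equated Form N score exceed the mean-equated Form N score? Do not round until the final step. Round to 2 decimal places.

Mean-equated: 283 + (395.3 − 369.2) = 309.10
Linear-equated: (59.2/48.7)(283 − 369.2) + 395.3 = 290.515
Difference = 290.515 − 309.10 = -18.59

-18.59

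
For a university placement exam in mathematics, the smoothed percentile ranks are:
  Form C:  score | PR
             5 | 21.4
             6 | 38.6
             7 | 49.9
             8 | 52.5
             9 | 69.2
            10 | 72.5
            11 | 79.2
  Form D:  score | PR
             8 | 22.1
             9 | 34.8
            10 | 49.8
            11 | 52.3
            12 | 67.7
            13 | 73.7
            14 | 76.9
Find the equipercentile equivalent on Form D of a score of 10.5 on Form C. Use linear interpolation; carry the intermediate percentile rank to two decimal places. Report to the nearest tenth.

13.7

PR of 10.5 on Form C: 72.5 + (10.5 − 10)/(11 − 10) × (79.2 − 72.5) = 75.85
On Form D, PR 75.85 falls between score 13 (PR 73.7) and 14 (PR 76.9).
Interpolate: 13 + (75.85 − 73.7)/(76.9 − 73.7) × (14 − 13) = 13.7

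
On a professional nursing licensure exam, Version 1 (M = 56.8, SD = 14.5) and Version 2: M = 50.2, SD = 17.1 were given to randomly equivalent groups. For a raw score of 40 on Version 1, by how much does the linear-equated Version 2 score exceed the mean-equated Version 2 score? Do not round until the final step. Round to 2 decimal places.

Mean-equated: 40 + (50.2 − 56.8) = 33.40
Linear-equated: (17.1/14.5)(40 − 56.8) + 50.2 = 30.388
Difference = 30.388 − 33.40 = -3.01

-3.01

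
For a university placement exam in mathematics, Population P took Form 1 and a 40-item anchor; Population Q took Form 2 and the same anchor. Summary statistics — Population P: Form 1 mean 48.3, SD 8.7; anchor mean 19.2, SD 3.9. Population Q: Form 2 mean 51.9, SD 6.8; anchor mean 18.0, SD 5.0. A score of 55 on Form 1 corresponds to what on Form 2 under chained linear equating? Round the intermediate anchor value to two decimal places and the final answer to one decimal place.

Form 1 → anchor (Population P): v = (3.9/8.7)(55 − 48.3) + 19.2 = 22.20
anchor → Form 2 (Population Q): y = (6.8/5.0)(22.20 − 18.0) + 51.9 = 57.6

57.6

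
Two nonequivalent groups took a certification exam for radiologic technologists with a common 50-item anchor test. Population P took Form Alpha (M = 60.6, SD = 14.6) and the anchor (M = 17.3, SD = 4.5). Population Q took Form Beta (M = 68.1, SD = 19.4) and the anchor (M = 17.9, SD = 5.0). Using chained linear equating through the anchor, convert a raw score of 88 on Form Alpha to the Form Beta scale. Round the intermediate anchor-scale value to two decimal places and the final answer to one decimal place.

Form Alpha → anchor (Population P): v = (4.5/14.6)(88 − 60.6) + 17.3 = 25.75
anchor → Form Beta (Population Q): y = (19.4/5.0)(25.75 − 17.9) + 68.1 = 98.6

98.6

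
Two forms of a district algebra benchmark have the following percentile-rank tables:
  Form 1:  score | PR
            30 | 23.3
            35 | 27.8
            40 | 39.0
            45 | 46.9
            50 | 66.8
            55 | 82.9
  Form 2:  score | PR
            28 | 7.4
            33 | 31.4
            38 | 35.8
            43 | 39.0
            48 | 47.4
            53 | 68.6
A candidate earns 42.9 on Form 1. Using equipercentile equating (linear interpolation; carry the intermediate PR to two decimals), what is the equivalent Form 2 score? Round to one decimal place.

45.7

PR of 42.9 on Form 1: 39.0 + (42.9 − 40)/(45 − 40) × (46.9 − 39.0) = 43.58
On Form 2, PR 43.58 falls between score 43 (PR 39.0) and 48 (PR 47.4).
Interpolate: 43 + (43.58 − 39.0)/(47.4 − 39.0) × (48 − 43) = 45.7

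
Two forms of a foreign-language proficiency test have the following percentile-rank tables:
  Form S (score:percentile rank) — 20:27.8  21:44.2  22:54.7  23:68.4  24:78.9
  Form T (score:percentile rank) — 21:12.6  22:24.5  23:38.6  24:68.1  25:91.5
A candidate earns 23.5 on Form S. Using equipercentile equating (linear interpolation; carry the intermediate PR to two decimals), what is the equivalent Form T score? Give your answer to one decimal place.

PR of 23.5 on Form S: 68.4 + (23.5 − 23)/(24 − 23) × (78.9 − 68.4) = 73.65
On Form T, PR 73.65 falls between score 24 (PR 68.1) and 25 (PR 91.5).
Interpolate: 24 + (73.65 − 68.1)/(91.5 − 68.1) × (25 − 24) = 24.2

24.2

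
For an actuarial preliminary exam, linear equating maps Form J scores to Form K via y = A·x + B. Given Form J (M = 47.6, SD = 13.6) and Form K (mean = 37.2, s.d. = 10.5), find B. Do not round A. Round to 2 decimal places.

A = SD_Y / SD_X = 10.5 / 13.6 = 0.772059
B = M_Y − A·M_X = 37.2 − 0.772059 × 47.6 = 0.45

0.45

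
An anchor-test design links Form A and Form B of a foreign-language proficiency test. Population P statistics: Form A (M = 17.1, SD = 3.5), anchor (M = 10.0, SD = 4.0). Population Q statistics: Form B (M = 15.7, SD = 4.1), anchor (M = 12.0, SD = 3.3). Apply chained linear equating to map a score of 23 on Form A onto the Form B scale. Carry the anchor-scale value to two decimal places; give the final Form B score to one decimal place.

21.6

Form A → anchor (Population P): v = (4.0/3.5)(23 − 17.1) + 10.0 = 16.74
anchor → Form B (Population Q): y = (4.1/3.3)(16.74 − 12.0) + 15.7 = 21.6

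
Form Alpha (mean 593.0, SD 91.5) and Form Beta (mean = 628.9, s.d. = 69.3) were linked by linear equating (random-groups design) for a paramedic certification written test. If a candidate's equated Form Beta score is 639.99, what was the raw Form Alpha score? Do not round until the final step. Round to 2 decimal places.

Invert y = (SD_Y/SD_X)(x − M_X) + M_Y:
x = (SD_X/SD_Y)(y − M_Y) + M_X = (91.5/69.3)(639.99 − 628.9) + 593.0
x = 1.320346 × 11.090 + 593.0 = 607.64

607.64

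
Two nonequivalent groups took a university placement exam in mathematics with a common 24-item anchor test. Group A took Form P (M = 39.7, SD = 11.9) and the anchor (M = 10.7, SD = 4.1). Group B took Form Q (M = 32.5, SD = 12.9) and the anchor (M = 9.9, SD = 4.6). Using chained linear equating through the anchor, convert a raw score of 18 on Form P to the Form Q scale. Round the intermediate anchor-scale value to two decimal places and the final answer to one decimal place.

13.8

Form P → anchor (Group A): v = (4.1/11.9)(18 − 39.7) + 10.7 = 3.22
anchor → Form Q (Group B): y = (12.9/4.6)(3.22 − 9.9) + 32.5 = 13.8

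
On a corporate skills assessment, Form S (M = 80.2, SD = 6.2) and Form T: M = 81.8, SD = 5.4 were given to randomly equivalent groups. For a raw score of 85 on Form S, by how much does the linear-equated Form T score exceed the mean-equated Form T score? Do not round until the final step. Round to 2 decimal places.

-0.62

Mean-equated: 85 + (81.8 − 80.2) = 86.60
Linear-equated: (5.4/6.2)(85 − 80.2) + 81.8 = 85.981
Difference = 85.981 − 86.60 = -0.62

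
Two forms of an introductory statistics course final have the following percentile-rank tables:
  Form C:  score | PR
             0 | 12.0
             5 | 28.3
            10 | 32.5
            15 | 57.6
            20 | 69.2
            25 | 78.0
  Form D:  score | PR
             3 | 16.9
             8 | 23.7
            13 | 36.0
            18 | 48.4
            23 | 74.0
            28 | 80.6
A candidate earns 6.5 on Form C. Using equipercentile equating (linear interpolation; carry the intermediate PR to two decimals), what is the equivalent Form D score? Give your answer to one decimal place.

10.4

PR of 6.5 on Form C: 28.3 + (6.5 − 5)/(10 − 5) × (32.5 − 28.3) = 29.56
On Form D, PR 29.56 falls between score 8 (PR 23.7) and 13 (PR 36.0).
Interpolate: 8 + (29.56 − 23.7)/(36.0 − 23.7) × (13 − 8) = 10.4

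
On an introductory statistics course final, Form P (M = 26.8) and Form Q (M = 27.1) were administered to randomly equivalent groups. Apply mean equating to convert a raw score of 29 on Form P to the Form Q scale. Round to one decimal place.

Mean equating: y = x + (M_Y − M_X) = 29 + (27.1 − 26.8) = 29.3

29.3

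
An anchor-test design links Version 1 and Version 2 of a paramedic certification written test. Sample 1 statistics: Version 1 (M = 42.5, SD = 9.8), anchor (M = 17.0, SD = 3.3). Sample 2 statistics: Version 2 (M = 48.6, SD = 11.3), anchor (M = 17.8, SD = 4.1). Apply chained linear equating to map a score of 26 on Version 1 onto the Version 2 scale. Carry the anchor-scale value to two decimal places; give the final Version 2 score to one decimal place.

Version 1 → anchor (Sample 1): v = (3.3/9.8)(26 − 42.5) + 17.0 = 11.44
anchor → Version 2 (Sample 2): y = (11.3/4.1)(11.44 − 17.8) + 48.6 = 31.1

31.1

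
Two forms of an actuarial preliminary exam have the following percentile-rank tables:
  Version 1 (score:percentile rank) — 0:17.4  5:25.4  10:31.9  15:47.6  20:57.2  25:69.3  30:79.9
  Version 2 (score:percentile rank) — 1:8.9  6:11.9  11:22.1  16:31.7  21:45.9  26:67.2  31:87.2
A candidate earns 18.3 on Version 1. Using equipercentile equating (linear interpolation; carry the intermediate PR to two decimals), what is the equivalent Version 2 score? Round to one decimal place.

PR of 18.3 on Version 1: 47.6 + (18.3 − 15)/(20 − 15) × (57.2 − 47.6) = 53.94
On Version 2, PR 53.94 falls between score 21 (PR 45.9) and 26 (PR 67.2).
Interpolate: 21 + (53.94 − 45.9)/(67.2 − 45.9) × (26 − 21) = 22.9

22.9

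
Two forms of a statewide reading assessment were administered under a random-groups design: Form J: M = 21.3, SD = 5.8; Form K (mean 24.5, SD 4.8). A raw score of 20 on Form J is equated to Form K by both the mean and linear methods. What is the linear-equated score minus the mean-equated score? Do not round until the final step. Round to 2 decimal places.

Mean-equated: 20 + (24.5 − 21.3) = 23.20
Linear-equated: (4.8/5.8)(20 − 21.3) + 24.5 = 23.424
Difference = 23.424 − 23.20 = 0.22

0.22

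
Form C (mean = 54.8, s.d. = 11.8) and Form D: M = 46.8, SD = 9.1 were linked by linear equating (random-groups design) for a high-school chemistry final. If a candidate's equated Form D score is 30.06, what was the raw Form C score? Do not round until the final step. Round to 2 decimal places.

33.09

Invert y = (SD_Y/SD_X)(x − M_X) + M_Y:
x = (SD_X/SD_Y)(y − M_Y) + M_X = (11.8/9.1)(30.06 − 46.8) + 54.8
x = 1.296703 × -16.740 + 54.8 = 33.09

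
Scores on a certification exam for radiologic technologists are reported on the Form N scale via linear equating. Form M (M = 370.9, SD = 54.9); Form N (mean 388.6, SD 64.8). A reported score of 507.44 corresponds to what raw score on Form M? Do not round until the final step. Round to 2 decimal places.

Invert y = (SD_Y/SD_X)(x − M_X) + M_Y:
x = (SD_X/SD_Y)(y − M_Y) + M_X = (54.9/64.8)(507.44 − 388.6) + 370.9
x = 0.847222 × 118.840 + 370.9 = 471.58

471.58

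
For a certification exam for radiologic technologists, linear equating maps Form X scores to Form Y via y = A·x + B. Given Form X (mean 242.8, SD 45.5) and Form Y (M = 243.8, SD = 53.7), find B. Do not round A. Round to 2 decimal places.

A = SD_Y / SD_X = 53.7 / 45.5 = 1.180220
B = M_Y − A·M_X = 243.8 − 1.180220 × 242.8 = -42.76

-42.76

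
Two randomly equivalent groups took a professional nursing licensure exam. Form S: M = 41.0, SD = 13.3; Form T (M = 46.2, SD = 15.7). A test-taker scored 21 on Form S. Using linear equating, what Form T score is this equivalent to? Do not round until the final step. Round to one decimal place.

Linear equating: y = (SD_Y/SD_X)(x − M_X) + M_Y
y = (15.7/13.3)(21 − 41.0) + 46.2
y = 1.180451 × -20.0 + 46.2 = -23.6090 + 46.2 = 22.6

22.6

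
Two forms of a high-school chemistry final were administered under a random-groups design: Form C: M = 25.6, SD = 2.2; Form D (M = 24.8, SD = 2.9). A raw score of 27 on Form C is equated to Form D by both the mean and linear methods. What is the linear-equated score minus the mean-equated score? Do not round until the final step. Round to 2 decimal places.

Mean-equated: 27 + (24.8 − 25.6) = 26.20
Linear-equated: (2.9/2.2)(27 − 25.6) + 24.8 = 26.645
Difference = 26.645 − 26.20 = 0.45

0.45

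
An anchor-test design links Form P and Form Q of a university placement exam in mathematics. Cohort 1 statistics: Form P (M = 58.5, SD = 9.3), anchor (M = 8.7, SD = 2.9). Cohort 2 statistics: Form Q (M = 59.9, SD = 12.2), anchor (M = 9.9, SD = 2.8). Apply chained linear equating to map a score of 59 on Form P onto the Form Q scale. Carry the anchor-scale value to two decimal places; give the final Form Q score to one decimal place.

Form P → anchor (Cohort 1): v = (2.9/9.3)(59 − 58.5) + 8.7 = 8.86
anchor → Form Q (Cohort 2): y = (12.2/2.8)(8.86 − 9.9) + 59.9 = 55.4

55.4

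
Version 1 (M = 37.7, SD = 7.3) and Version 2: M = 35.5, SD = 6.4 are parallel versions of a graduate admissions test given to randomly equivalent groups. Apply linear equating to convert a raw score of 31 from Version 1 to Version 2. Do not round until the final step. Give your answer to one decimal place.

29.6

Linear equating: y = (SD_Y/SD_X)(x − M_X) + M_Y
y = (6.4/7.3)(31 − 37.7) + 35.5
y = 0.876712 × -6.7 + 35.5 = -5.8740 + 35.5 = 29.6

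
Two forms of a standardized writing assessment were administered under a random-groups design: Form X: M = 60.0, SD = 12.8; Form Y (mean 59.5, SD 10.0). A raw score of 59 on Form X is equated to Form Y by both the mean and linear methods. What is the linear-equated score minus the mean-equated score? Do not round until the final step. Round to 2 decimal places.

Mean-equated: 59 + (59.5 − 60.0) = 58.50
Linear-equated: (10.0/12.8)(59 − 60.0) + 59.5 = 58.719
Difference = 58.719 − 58.50 = 0.22

0.22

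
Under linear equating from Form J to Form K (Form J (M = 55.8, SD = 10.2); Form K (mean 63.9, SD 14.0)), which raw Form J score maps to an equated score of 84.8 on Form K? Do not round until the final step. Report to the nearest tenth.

Invert y = (SD_Y/SD_X)(x − M_X) + M_Y:
x = (SD_X/SD_Y)(y − M_Y) + M_X = (10.2/14.0)(84.8 − 63.9) + 55.8
x = 0.728571 × 20.900 + 55.8 = 71.0

71.0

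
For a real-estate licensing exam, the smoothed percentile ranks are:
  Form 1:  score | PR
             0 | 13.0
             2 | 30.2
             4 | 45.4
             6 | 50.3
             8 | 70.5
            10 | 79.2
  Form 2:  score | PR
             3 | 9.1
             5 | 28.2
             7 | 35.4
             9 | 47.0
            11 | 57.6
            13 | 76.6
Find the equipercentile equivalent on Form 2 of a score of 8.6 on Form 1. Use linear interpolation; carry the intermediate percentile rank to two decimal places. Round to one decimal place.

12.6

PR of 8.6 on Form 1: 70.5 + (8.6 − 8)/(10 − 8) × (79.2 − 70.5) = 73.11
On Form 2, PR 73.11 falls between score 11 (PR 57.6) and 13 (PR 76.6).
Interpolate: 11 + (73.11 − 57.6)/(76.6 − 57.6) × (13 − 11) = 12.6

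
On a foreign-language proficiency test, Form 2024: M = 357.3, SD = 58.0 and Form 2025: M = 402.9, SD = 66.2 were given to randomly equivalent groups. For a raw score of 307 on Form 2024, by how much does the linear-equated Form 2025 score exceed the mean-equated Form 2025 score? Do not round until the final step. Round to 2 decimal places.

-7.11

Mean-equated: 307 + (402.9 − 357.3) = 352.60
Linear-equated: (66.2/58.0)(307 − 357.3) + 402.9 = 345.489
Difference = 345.489 − 352.60 = -7.11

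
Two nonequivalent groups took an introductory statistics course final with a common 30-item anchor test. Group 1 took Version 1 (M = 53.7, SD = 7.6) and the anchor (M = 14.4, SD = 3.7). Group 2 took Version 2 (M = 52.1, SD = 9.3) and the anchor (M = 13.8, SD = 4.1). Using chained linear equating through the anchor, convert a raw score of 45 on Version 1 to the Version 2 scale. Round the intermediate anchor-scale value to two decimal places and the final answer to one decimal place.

43.8

Version 1 → anchor (Group 1): v = (3.7/7.6)(45 − 53.7) + 14.4 = 10.16
anchor → Version 2 (Group 2): y = (9.3/4.1)(10.16 − 13.8) + 52.1 = 43.8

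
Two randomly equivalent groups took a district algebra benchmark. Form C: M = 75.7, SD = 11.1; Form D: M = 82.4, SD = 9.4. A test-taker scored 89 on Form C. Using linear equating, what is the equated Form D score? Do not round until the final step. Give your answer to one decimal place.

93.7

Linear equating: y = (SD_Y/SD_X)(x − M_X) + M_Y
y = (9.4/11.1)(89 − 75.7) + 82.4
y = 0.846847 × 13.3 + 82.4 = 11.2631 + 82.4 = 93.7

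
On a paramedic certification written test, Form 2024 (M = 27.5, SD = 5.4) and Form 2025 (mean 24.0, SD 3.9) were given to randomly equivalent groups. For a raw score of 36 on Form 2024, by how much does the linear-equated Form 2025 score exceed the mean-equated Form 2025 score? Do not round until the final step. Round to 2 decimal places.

Mean-equated: 36 + (24.0 − 27.5) = 32.50
Linear-equated: (3.9/5.4)(36 − 27.5) + 24.0 = 30.139
Difference = 30.139 − 32.50 = -2.36

-2.36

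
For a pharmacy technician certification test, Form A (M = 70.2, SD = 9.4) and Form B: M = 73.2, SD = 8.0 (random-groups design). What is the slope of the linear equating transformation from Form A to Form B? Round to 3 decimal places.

A = SD_Y / SD_X = 8.0 / 9.4 = 0.851

0.851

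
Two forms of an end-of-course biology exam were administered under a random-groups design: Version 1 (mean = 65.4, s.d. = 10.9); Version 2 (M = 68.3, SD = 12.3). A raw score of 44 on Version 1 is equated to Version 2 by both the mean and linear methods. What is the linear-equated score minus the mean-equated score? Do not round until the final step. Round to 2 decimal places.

-2.75

Mean-equated: 44 + (68.3 − 65.4) = 46.90
Linear-equated: (12.3/10.9)(44 − 65.4) + 68.3 = 44.151
Difference = 44.151 − 46.90 = -2.75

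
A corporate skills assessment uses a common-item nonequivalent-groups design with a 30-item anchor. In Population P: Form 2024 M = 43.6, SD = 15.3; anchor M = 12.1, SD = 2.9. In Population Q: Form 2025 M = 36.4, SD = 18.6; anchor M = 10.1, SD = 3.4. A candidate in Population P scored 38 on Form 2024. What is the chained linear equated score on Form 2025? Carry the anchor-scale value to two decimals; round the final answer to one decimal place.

Form 2024 → anchor (Population P): v = (2.9/15.3)(38 − 43.6) + 12.1 = 11.04
anchor → Form 2025 (Population Q): y = (18.6/3.4)(11.04 − 10.1) + 36.4 = 41.5

41.5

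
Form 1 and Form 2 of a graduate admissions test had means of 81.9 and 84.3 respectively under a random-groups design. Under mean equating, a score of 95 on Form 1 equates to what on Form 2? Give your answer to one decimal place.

Mean equating: y = x + (M_Y − M_X) = 95 + (84.3 − 81.9) = 97.4

97.4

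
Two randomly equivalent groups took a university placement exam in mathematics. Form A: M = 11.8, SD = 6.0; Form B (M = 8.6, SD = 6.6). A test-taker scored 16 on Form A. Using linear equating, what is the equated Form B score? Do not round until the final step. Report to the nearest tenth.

13.2

Linear equating: y = (SD_Y/SD_X)(x − M_X) + M_Y
y = (6.6/6.0)(16 − 11.8) + 8.6
y = 1.100000 × 4.2 + 8.6 = 4.6200 + 8.6 = 13.2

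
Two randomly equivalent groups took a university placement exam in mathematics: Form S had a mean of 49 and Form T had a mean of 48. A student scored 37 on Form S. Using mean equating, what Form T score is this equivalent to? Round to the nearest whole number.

Mean equating: y = x + (M_Y − M_X) = 37 + (48 − 49) = 36

36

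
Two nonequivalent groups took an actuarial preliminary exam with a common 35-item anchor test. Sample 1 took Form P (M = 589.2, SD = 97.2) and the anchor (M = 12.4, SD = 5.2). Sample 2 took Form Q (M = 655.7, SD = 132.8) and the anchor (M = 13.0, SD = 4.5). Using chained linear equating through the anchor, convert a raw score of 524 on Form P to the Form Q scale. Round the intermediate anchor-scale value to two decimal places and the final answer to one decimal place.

Form P → anchor (Sample 1): v = (5.2/97.2)(524 − 589.2) + 12.4 = 8.91
anchor → Form Q (Sample 2): y = (132.8/4.5)(8.91 − 13.0) + 655.7 = 535.0

535.0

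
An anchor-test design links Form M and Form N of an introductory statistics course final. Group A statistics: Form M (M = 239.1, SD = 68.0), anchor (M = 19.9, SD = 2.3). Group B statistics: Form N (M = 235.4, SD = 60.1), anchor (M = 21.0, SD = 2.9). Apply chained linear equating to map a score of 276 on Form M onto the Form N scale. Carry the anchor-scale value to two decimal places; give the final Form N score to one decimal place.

Form M → anchor (Group A): v = (2.3/68.0)(276 − 239.1) + 19.9 = 21.15
anchor → Form N (Group B): y = (60.1/2.9)(21.15 − 21.0) + 235.4 = 238.5

238.5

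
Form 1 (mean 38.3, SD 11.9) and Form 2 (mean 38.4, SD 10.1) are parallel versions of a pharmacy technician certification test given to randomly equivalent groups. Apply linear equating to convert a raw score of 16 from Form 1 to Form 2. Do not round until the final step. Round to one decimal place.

19.5

Linear equating: y = (SD_Y/SD_X)(x − M_X) + M_Y
y = (10.1/11.9)(16 − 38.3) + 38.4
y = 0.848739 × -22.3 + 38.4 = -18.9269 + 38.4 = 19.5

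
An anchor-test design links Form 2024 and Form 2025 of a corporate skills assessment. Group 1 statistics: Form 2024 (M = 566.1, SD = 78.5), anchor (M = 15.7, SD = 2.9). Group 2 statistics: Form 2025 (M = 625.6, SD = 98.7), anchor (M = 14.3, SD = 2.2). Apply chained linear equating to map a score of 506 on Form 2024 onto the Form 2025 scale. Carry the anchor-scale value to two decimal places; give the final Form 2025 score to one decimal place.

Form 2024 → anchor (Group 1): v = (2.9/78.5)(506 − 566.1) + 15.7 = 13.48
anchor → Form 2025 (Group 2): y = (98.7/2.2)(13.48 − 14.3) + 625.6 = 588.8

588.8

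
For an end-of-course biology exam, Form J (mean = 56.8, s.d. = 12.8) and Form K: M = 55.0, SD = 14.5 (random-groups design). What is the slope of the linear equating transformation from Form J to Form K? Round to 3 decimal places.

A = SD_Y / SD_X = 14.5 / 12.8 = 1.133

1.133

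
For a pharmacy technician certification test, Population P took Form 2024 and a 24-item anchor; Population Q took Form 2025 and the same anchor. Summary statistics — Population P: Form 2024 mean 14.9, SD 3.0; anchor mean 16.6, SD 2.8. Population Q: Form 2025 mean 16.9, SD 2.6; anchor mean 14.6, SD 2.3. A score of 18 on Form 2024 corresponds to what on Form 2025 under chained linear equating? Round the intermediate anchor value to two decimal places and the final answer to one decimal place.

Form 2024 → anchor (Population P): v = (2.8/3.0)(18 − 14.9) + 16.6 = 19.49
anchor → Form 2025 (Population Q): y = (2.6/2.3)(19.49 − 14.6) + 16.9 = 22.4

22.4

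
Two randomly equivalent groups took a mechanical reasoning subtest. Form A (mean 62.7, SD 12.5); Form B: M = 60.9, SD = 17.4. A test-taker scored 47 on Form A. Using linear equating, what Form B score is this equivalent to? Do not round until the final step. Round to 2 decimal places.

Linear equating: y = (SD_Y/SD_X)(x − M_X) + M_Y
y = (17.4/12.5)(47 − 62.7) + 60.9
y = 1.392000 × -15.7 + 60.9 = -21.8544 + 60.9 = 39.05

39.05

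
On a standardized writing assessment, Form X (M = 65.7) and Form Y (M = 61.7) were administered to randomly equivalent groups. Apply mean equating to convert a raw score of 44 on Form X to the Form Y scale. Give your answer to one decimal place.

Mean equating: y = x + (M_Y − M_X) = 44 + (61.7 − 65.7) = 40.0

40.0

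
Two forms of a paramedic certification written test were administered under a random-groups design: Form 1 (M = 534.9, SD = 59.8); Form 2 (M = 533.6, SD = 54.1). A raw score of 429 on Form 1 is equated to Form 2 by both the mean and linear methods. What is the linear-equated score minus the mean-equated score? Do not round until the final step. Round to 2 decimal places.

10.09

Mean-equated: 429 + (533.6 − 534.9) = 427.70
Linear-equated: (54.1/59.8)(429 − 534.9) + 533.6 = 437.794
Difference = 437.794 − 427.70 = 10.09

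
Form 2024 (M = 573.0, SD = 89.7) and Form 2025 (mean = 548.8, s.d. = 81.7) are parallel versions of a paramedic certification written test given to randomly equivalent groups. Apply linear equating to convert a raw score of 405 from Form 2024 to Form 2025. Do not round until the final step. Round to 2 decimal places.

Linear equating: y = (SD_Y/SD_X)(x − M_X) + M_Y
y = (81.7/89.7)(405 − 573.0) + 548.8
y = 0.910814 × -168.0 + 548.8 = -153.0167 + 548.8 = 395.78

395.78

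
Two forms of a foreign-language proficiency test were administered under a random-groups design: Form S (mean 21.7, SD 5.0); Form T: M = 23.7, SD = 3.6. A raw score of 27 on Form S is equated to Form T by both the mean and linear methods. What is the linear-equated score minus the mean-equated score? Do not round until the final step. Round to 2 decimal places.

Mean-equated: 27 + (23.7 − 21.7) = 29.00
Linear-equated: (3.6/5.0)(27 − 21.7) + 23.7 = 27.516
Difference = 27.516 − 29.00 = -1.48

-1.48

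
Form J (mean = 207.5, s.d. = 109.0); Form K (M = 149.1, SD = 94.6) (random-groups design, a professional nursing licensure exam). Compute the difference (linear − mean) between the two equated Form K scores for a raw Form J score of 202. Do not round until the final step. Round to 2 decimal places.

0.73

Mean-equated: 202 + (149.1 − 207.5) = 143.60
Linear-equated: (94.6/109.0)(202 − 207.5) + 149.1 = 144.327
Difference = 144.327 − 143.60 = 0.73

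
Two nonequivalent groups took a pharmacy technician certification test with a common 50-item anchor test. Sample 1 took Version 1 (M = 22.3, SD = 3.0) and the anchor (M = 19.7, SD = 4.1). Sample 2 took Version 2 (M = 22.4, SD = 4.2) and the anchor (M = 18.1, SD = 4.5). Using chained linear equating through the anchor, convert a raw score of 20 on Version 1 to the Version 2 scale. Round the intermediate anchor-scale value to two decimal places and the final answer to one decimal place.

Version 1 → anchor (Sample 1): v = (4.1/3.0)(20 − 22.3) + 19.7 = 16.56
anchor → Version 2 (Sample 2): y = (4.2/4.5)(16.56 − 18.1) + 22.4 = 21.0

21.0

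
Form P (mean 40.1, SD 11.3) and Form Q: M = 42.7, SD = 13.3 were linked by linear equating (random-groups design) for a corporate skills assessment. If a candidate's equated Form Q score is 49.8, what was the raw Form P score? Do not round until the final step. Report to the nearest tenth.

Invert y = (SD_Y/SD_X)(x − M_X) + M_Y:
x = (SD_X/SD_Y)(y − M_Y) + M_X = (11.3/13.3)(49.8 − 42.7) + 40.1
x = 0.849624 × 7.100 + 40.1 = 46.1

46.1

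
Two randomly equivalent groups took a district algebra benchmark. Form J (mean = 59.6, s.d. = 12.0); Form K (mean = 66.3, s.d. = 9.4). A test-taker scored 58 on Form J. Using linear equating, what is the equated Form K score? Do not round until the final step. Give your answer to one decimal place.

65.0

Linear equating: y = (SD_Y/SD_X)(x − M_X) + M_Y
y = (9.4/12.0)(58 − 59.6) + 66.3
y = 0.783333 × -1.6 + 66.3 = -1.2533 + 66.3 = 65.0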